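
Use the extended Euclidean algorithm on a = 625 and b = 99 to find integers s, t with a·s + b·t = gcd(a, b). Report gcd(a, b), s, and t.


Euclidean algorithm on (625, 99) — divide until remainder is 0:
  625 = 6 · 99 + 31
  99 = 3 · 31 + 6
  31 = 5 · 6 + 1
  6 = 6 · 1 + 0
gcd(625, 99) = 1.
Track Bezout coefficients alongside the remainders: start with r₀ = 625 = a·1 + b·0 (s = 1, t = 0) and r₁ = 99 = a·0 + b·1 (s = 0, t = 1); each new remainder r_{k+1} = r_{k-1} − q_k·r_k inherits s_{k+1} = s_{k-1} − q_k·s_k, t_{k+1} = t_{k-1} − q_k·t_k, so r_k = a·s_k + b·t_k at every step:
  q = 6: r = 31, s = 1 − 6·0 = 1, t = 0 − 6·1 = -6  (check: 625·1 + 99·(-6) = 31)
  q = 3: r = 6, s = 0 − 3·1 = -3, t = 1 − 3·(-6) = 19  (check: 625·(-3) + 99·19 = 6)
  q = 5: r = 1, s = 1 − 5·(-3) = 16, t = -6 − 5·19 = -101  (check: 625·16 + 99·(-101) = 1)
The row with r = 1 (the gcd) gives the Bezout coefficients s = 16, t = -101.
Result: 625 · (16) + 99 · (-101) = 1.

gcd(625, 99) = 1; s = 16, t = -101 (check: 625·16 + 99·(-101) = 1).


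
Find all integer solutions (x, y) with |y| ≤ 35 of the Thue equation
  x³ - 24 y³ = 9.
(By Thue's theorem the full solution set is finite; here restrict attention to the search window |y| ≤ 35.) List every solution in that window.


The equation is x³ - 24y³ = 9. For fixed y, x³ = 24·y³ + 9, so a solution requires the RHS to be a perfect cube.
Strategy: iterate y from -35 to 35, compute RHS = 24·y³ + 9, and check whether it is a (positive or negative) perfect cube.
Check small values of y:
  y = 0: RHS = 9 is not a perfect cube.
  y = 1: RHS = 33 is not a perfect cube.
  y = -1: RHS = -15 is not a perfect cube.
  y = 2: RHS = 201 is not a perfect cube.
  y = -2: RHS = -183 is not a perfect cube.
  y = 3: RHS = 657 is not a perfect cube.
  y = -3: RHS = -639 is not a perfect cube.
Continuing the search up to |y| = 35 finds no solutions either.
No (x, y) in the scanned range satisfies the equation.

No integer solutions with |y| ≤ 35.


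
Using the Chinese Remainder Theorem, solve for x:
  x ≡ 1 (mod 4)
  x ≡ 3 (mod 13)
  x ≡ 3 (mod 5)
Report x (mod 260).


Moduli 4, 13, 5 are pairwise coprime; by CRT there is a unique solution modulo M = 4 · 13 · 5 = 260.
Solve pairwise, accumulating the modulus:
  Start with x ≡ 1 (mod 4).
  Combine with x ≡ 3 (mod 13): since gcd(4, 13) = 1, we get a unique residue mod 52.
    Write x = 1 + 4·t and substitute into x ≡ 3 (mod 13): 4·t ≡ 3 − 1 = 2 (mod 13).
    The inverse of 4 mod 13 is 10 (since 4·10 = 40 = 3·13 + 1), so t ≡ 10·2 = 20 ≡ 7 (mod 13).
    Then x = 1 + 4·7 = 29, valid modulo lcm(4, 13) = 52: x ≡ 29 (mod 52).
  Combine with x ≡ 3 (mod 5): since gcd(52, 5) = 1, we get a unique residue mod 260.
    Write x = 29 + 52·t and substitute into x ≡ 3 (mod 5): 52·t ≡ 3 − 29 = -26 (mod 5).
    Reduce coefficients mod 5: 2·t ≡ 4 (mod 5).
    The inverse of 2 mod 5 is 3 (since 2·3 = 6 = 1·5 + 1), so t ≡ 3·4 = 12 ≡ 2 (mod 5).
    Then x = 29 + 52·2 = 133, valid modulo lcm(52, 5) = 260: x ≡ 133 (mod 260).
Verify: 133 mod 4 = 1 ✓, 133 mod 13 = 3 ✓, 133 mod 5 = 3 ✓.

x ≡ 133 (mod 260).


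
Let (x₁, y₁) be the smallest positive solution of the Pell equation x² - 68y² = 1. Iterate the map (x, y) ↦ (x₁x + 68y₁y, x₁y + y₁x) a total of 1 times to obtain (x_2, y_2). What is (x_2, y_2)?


Step 1: Find the fundamental solution (x₁, y₁) of x² - 68y² = 1.
  Expand √68 as a continued fraction. a₀ = ⌊√68⌋ = 8; iterate m_{k+1} = d_k·a_k − m_k, d_{k+1} = (68 − m_{k+1}²)/d_k, a_{k+1} = ⌊(a₀ + m_{k+1})/d_{k+1}⌋ (starting m₀ = 0, d₀ = 1), with convergents p_k = a_k·p_{k-1} + p_{k-2}, q_k = a_k·q_{k-1} + q_{k-2} (p₋₁ = 1, q₋₁ = 0):
  k = 0: a₀ = 8; p₀/q₀ = 8/1; p₀² − 68·q₀² = 64 − 68 = -4.
  k = 1: m = 8, d = 4, a = ⌊(8 + 8)/4⌋ = 4; p/q = (4·8 + 1)/(4·1 + 0) = 33/4; p² − 68·q² = 1089 − 1088 = 1.
  The first convergent with p² − 68·q² = 1 gives the fundamental solution (x₁, y₁) = (33, 4).
Step 2: Apply the recurrence (x_{n+1}, y_{n+1}) = (x₁x_n + 68y₁y_n, x₁y_n + y₁x_n) repeatedly.
  From (x_1, y_1) = (33, 4): x_2 = 33·33 + 68·4·4 = 2177; y_2 = 33·4 + 4·33 = 264.
Step 3: Verify x_2² - 68·y_2² = 4739329 - 4739328 = 1 (should be 1). ✓

(x_1, y_1) = (33, 4); (x_2, y_2) = (2177, 264).


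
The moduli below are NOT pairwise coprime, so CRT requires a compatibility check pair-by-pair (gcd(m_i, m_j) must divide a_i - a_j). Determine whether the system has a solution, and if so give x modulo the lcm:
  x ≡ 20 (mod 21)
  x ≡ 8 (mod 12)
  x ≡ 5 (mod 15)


Moduli 21, 12, 15 are not pairwise coprime, so CRT works modulo lcm(m_i) when all pairwise compatibility conditions hold.
Pairwise compatibility: gcd(m_i, m_j) must divide a_i - a_j for every pair.
Merge one congruence at a time:
  Start: x ≡ 20 (mod 21).
  Combine with x ≡ 8 (mod 12): gcd(21, 12) = 3; 8 - 20 = -12, which IS divisible by 3, so compatible.
    Write x = 20 + 21·t and substitute into x ≡ 8 (mod 12): 21·t ≡ 8 − 20 = -12 (mod 12).
    Divide the congruence (and modulus) by g = 3: 7·t ≡ -4 (mod 4).
    Reduce coefficients mod 4: 3·t ≡ 0 (mod 4).
    The inverse of 3 mod 4 is 3 (since 3·3 = 9 = 2·4 + 1), so t ≡ 3·0 = 0 ≡ 0 (mod 4).
    Then x = 20 + 21·0 = 20, valid modulo lcm(21, 12) = 84: x ≡ 20 (mod 84).
  Combine with x ≡ 5 (mod 15): gcd(84, 15) = 3; 5 - 20 = -15, which IS divisible by 3, so compatible.
    Write x = 20 + 84·t and substitute into x ≡ 5 (mod 15): 84·t ≡ 5 − 20 = -15 (mod 15).
    Divide the congruence (and modulus) by g = 3: 28·t ≡ -5 (mod 5).
    Reduce coefficients mod 5: 3·t ≡ 0 (mod 5).
    The inverse of 3 mod 5 is 2 (since 3·2 = 6 = 1·5 + 1), so t ≡ 2·0 = 0 ≡ 0 (mod 5).
    Then x = 20 + 84·0 = 20, valid modulo lcm(84, 15) = 420: x ≡ 20 (mod 420).
Verify: 20 mod 21 = 20, 20 mod 12 = 8, 20 mod 15 = 5.

x ≡ 20 (mod 420).


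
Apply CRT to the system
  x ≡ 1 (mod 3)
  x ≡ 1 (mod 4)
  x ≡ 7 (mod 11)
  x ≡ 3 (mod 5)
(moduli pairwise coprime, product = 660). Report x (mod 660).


Product of moduli M = 3 · 4 · 11 · 5 = 660.
Merge one congruence at a time:
  Start: x ≡ 1 (mod 3).
  Combine with x ≡ 1 (mod 4); new modulus lcm = 12.
    Write x = 1 + 3·t and substitute into x ≡ 1 (mod 4): 3·t ≡ 1 − 1 = 0 (mod 4).
    The inverse of 3 mod 4 is 3 (since 3·3 = 9 = 2·4 + 1), so t ≡ 3·0 = 0 ≡ 0 (mod 4).
    Then x = 1 + 3·0 = 1, valid modulo lcm(3, 4) = 12: x ≡ 1 (mod 12).
  Combine with x ≡ 7 (mod 11); new modulus lcm = 132.
    Write x = 1 + 12·t and substitute into x ≡ 7 (mod 11): 12·t ≡ 7 − 1 = 6 (mod 11).
    Reduce coefficients mod 11: 1·t ≡ 6 (mod 11).
    So t ≡ 6 (mod 11).
    Then x = 1 + 12·6 = 73, valid modulo lcm(12, 11) = 132: x ≡ 73 (mod 132).
  Combine with x ≡ 3 (mod 5); new modulus lcm = 660.
    Write x = 73 + 132·t and substitute into x ≡ 3 (mod 5): 132·t ≡ 3 − 73 = -70 (mod 5).
    Reduce coefficients mod 5: 2·t ≡ 0 (mod 5).
    The inverse of 2 mod 5 is 3 (since 2·3 = 6 = 1·5 + 1), so t ≡ 3·0 = 0 ≡ 0 (mod 5).
    Then x = 73 + 132·0 = 73, valid modulo lcm(132, 5) = 660: x ≡ 73 (mod 660).
Verify against each original: 73 mod 3 = 1, 73 mod 4 = 1, 73 mod 11 = 7, 73 mod 5 = 3.

x ≡ 73 (mod 660).


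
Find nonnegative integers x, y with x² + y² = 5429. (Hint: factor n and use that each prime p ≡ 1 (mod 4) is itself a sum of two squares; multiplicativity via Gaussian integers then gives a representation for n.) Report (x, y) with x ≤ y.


Step 1: Factor n = 5429 = 61 · 89.
Step 2: Check the mod-4 condition on each prime factor: 61 ≡ 1 (mod 4), exponent 1; 89 ≡ 1 (mod 4), exponent 1.
All primes ≡ 3 (mod 4) appear to even exponent (or don't appear), so by the two-squares theorem n IS expressible as a sum of two squares.
Step 3: Build a representation. Here n = 61 · 89 is a product of primes ≡ 1 (mod 4). Each prime p ≡ 1 (mod 4) is itself a sum of two squares; find a² by testing p − a² for a perfect square:
  61: 61 − 1² = 60, 61 − 2² = 57, 61 − 3² = 52, 61 − 4² = 45, 61 − 5² = 36 = 6² ⇒ 61 = 5² + 6².
  89: 89 − 1² = 88, 89 − 2² = 85, 89 − 3² = 80, 89 − 4² = 73, 89 − 5² = 64 = 8² ⇒ 89 = 5² + 8².
  Combine using the Brahmagupta–Fibonacci identity (a² + b²)(c² + d²) = (ac − bd)² + (ad + bc)² = (ac + bd)² + (ad − bc)²:
  61 · 89 = 5429: from (5² + 6²)(5² + 8²), take (5·5 − 6·8, 5·8 + 6·5) = (25 − 48, 40 + 30) = (-23, 70); dropping signs (only squares matter) gives (23, 70); check 23² + 70² = 529 + 4900 = 5429 ✓.
Step 4: Order so x ≤ y and verify: 23² + 70² = 529 + 4900 = 5429 = n. ✓

n = 5429 = 23² + 70² (one valid representation with x ≤ y).


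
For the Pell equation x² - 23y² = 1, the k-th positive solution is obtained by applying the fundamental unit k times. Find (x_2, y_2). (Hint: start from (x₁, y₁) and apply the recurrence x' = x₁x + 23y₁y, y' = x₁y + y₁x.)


Step 1: Find the fundamental solution (x₁, y₁) of x² - 23y² = 1.
  Expand √23 as a continued fraction. a₀ = ⌊√23⌋ = 4; iterate m_{k+1} = d_k·a_k − m_k, d_{k+1} = (23 − m_{k+1}²)/d_k, a_{k+1} = ⌊(a₀ + m_{k+1})/d_{k+1}⌋ (starting m₀ = 0, d₀ = 1), with convergents p_k = a_k·p_{k-1} + p_{k-2}, q_k = a_k·q_{k-1} + q_{k-2} (p₋₁ = 1, q₋₁ = 0):
  k = 0: a₀ = 4; p₀/q₀ = 4/1; p₀² − 23·q₀² = 16 − 23 = -7.
  k = 1: m = 4, d = 7, a = ⌊(4 + 4)/7⌋ = 1; p/q = (1·4 + 1)/(1·1 + 0) = 5/1; p² − 23·q² = 25 − 23 = 2.
  k = 2: m = 3, d = 2, a = ⌊(4 + 3)/2⌋ = 3; p/q = (3·5 + 4)/(3·1 + 1) = 19/4; p² − 23·q² = 361 − 368 = -7.
  k = 3: m = 3, d = 7, a = ⌊(4 + 3)/7⌋ = 1; p/q = (1·19 + 5)/(1·4 + 1) = 24/5; p² − 23·q² = 576 − 575 = 1.
  The first convergent with p² − 23·q² = 1 gives the fundamental solution (x₁, y₁) = (24, 5).
Step 2: Apply the recurrence (x_{n+1}, y_{n+1}) = (x₁x_n + 23y₁y_n, x₁y_n + y₁x_n) repeatedly.
  From (x_1, y_1) = (24, 5): x_2 = 24·24 + 23·5·5 = 1151; y_2 = 24·5 + 5·24 = 240.
Step 3: Verify x_2² - 23·y_2² = 1324801 - 1324800 = 1 (should be 1). ✓

(x_1, y_1) = (24, 5); (x_2, y_2) = (1151, 240).


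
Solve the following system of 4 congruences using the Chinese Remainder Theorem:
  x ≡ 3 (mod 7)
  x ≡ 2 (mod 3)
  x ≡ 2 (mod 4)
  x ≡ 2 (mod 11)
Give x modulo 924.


Product of moduli M = 7 · 3 · 4 · 11 = 924.
Merge one congruence at a time:
  Start: x ≡ 3 (mod 7).
  Combine with x ≡ 2 (mod 3); new modulus lcm = 21.
    Write x = 3 + 7·t and substitute into x ≡ 2 (mod 3): 7·t ≡ 2 − 3 = -1 (mod 3).
    Reduce coefficients mod 3: 1·t ≡ 2 (mod 3).
    So t ≡ 2 (mod 3).
    Then x = 3 + 7·2 = 17, valid modulo lcm(7, 3) = 21: x ≡ 17 (mod 21).
  Combine with x ≡ 2 (mod 4); new modulus lcm = 84.
    Write x = 17 + 21·t and substitute into x ≡ 2 (mod 4): 21·t ≡ 2 − 17 = -15 (mod 4).
    Reduce coefficients mod 4: 1·t ≡ 1 (mod 4).
    So t ≡ 1 (mod 4).
    Then x = 17 + 21·1 = 38, valid modulo lcm(21, 4) = 84: x ≡ 38 (mod 84).
  Combine with x ≡ 2 (mod 11); new modulus lcm = 924.
    Write x = 38 + 84·t and substitute into x ≡ 2 (mod 11): 84·t ≡ 2 − 38 = -36 (mod 11).
    Reduce coefficients mod 11: 7·t ≡ 8 (mod 11).
    The inverse of 7 mod 11 is 8 (since 7·8 = 56 = 5·11 + 1), so t ≡ 8·8 = 64 ≡ 9 (mod 11).
    Then x = 38 + 84·9 = 794, valid modulo lcm(84, 11) = 924: x ≡ 794 (mod 924).
Verify against each original: 794 mod 7 = 3, 794 mod 3 = 2, 794 mod 4 = 2, 794 mod 11 = 2.

x ≡ 794 (mod 924).


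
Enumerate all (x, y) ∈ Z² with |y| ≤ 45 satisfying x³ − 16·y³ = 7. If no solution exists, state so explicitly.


The equation is x³ - 16y³ = 7. For fixed y, x³ = 16·y³ + 7, so a solution requires the RHS to be a perfect cube.
Strategy: iterate y from -45 to 45, compute RHS = 16·y³ + 7, and check whether it is a (positive or negative) perfect cube.
Check small values of y:
  y = 0: RHS = 7 is not a perfect cube.
  y = 1: RHS = 23 is not a perfect cube.
  y = -1: RHS = -9 is not a perfect cube.
  y = 2: RHS = 135 is not a perfect cube.
  y = -2: RHS = -121 is not a perfect cube.
  y = 3: RHS = 439 is not a perfect cube.
  y = -3: RHS = -425 is not a perfect cube.
Continuing the search up to |y| = 45 finds no solutions either.
No (x, y) in the scanned range satisfies the equation.

No integer solutions with |y| ≤ 45.


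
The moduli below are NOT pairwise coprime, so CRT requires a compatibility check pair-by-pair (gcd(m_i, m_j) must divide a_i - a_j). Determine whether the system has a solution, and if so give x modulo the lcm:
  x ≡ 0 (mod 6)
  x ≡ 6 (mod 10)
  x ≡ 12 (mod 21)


Moduli 6, 10, 21 are not pairwise coprime, so CRT works modulo lcm(m_i) when all pairwise compatibility conditions hold.
Pairwise compatibility: gcd(m_i, m_j) must divide a_i - a_j for every pair.
Merge one congruence at a time:
  Start: x ≡ 0 (mod 6).
  Combine with x ≡ 6 (mod 10): gcd(6, 10) = 2; 6 - 0 = 6, which IS divisible by 2, so compatible.
    Write x = 0 + 6·t and substitute into x ≡ 6 (mod 10): 6·t ≡ 6 − 0 = 6 (mod 10).
    Divide the congruence (and modulus) by g = 2: 3·t ≡ 3 (mod 5).
    The inverse of 3 mod 5 is 2 (since 3·2 = 6 = 1·5 + 1), so t ≡ 2·3 = 6 ≡ 1 (mod 5).
    Then x = 0 + 6·1 = 6, valid modulo lcm(6, 10) = 30: x ≡ 6 (mod 30).
  Combine with x ≡ 12 (mod 21): gcd(30, 21) = 3; 12 - 6 = 6, which IS divisible by 3, so compatible.
    Write x = 6 + 30·t and substitute into x ≡ 12 (mod 21): 30·t ≡ 12 − 6 = 6 (mod 21).
    Divide the congruence (and modulus) by g = 3: 10·t ≡ 2 (mod 7).
    Reduce coefficients mod 7: 3·t ≡ 2 (mod 7).
    The inverse of 3 mod 7 is 5 (since 3·5 = 15 = 2·7 + 1), so t ≡ 5·2 = 10 ≡ 3 (mod 7).
    Then x = 6 + 30·3 = 96, valid modulo lcm(30, 21) = 210: x ≡ 96 (mod 210).
Verify: 96 mod 6 = 0, 96 mod 10 = 6, 96 mod 21 = 12.

x ≡ 96 (mod 210).


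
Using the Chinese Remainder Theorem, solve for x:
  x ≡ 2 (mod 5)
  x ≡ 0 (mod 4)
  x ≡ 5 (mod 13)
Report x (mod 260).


Moduli 5, 4, 13 are pairwise coprime; by CRT there is a unique solution modulo M = 5 · 4 · 13 = 260.
Solve pairwise, accumulating the modulus:
  Start with x ≡ 2 (mod 5).
  Combine with x ≡ 0 (mod 4): since gcd(5, 4) = 1, we get a unique residue mod 20.
    Write x = 2 + 5·t and substitute into x ≡ 0 (mod 4): 5·t ≡ 0 − 2 = -2 (mod 4).
    Reduce coefficients mod 4: 1·t ≡ 2 (mod 4).
    So t ≡ 2 (mod 4).
    Then x = 2 + 5·2 = 12, valid modulo lcm(5, 4) = 20: x ≡ 12 (mod 20).
  Combine with x ≡ 5 (mod 13): since gcd(20, 13) = 1, we get a unique residue mod 260.
    Write x = 12 + 20·t and substitute into x ≡ 5 (mod 13): 20·t ≡ 5 − 12 = -7 (mod 13).
    Reduce coefficients mod 13: 7·t ≡ 6 (mod 13).
    The inverse of 7 mod 13 is 2 (since 7·2 = 14 = 1·13 + 1), so t ≡ 2·6 = 12 ≡ 12 (mod 13).
    Then x = 12 + 20·12 = 252, valid modulo lcm(20, 13) = 260: x ≡ 252 (mod 260).
Verify: 252 mod 5 = 2 ✓, 252 mod 4 = 0 ✓, 252 mod 13 = 5 ✓.

x ≡ 252 (mod 260).


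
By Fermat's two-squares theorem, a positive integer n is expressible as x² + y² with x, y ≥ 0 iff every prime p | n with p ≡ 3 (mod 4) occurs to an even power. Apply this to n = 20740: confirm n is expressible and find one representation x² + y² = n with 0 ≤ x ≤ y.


Step 1: Factor n = 20740 = 2^2 · 5 · 17 · 61.
Step 2: Check the mod-4 condition on each prime factor: 2 = 2 (special); 5 ≡ 1 (mod 4), exponent 1; 17 ≡ 1 (mod 4), exponent 1; 61 ≡ 1 (mod 4), exponent 1.
All primes ≡ 3 (mod 4) appear to even exponent (or don't appear), so by the two-squares theorem n IS expressible as a sum of two squares.
Step 3: Build a representation. Group n = k² · m with k = 2 and m = 5 · 17 · 61 = 5185 (a product of primes ≡ 1 (mod 4)); a representation of m scales to one of n via (k·x)² + (k·y)² = k²(x² + y²). Each prime p ≡ 1 (mod 4) is itself a sum of two squares; find a² by testing p − a² for a perfect square:
  5: 5 − 1² = 4 = 2² ⇒ 5 = 1² + 2².
  17: 17 − 1² = 16 = 4² ⇒ 17 = 1² + 4².
  61: 61 − 1² = 60, 61 − 2² = 57, 61 − 3² = 52, 61 − 4² = 45, 61 − 5² = 36 = 6² ⇒ 61 = 5² + 6².
  Combine using the Brahmagupta–Fibonacci identity (a² + b²)(c² + d²) = (ac − bd)² + (ad + bc)² = (ac + bd)² + (ad − bc)²:
  5 · 17 = 85: from (1² + 2²)(1² + 4²), take (1·1 − 2·4, 1·4 + 2·1) = (1 − 8, 4 + 2) = (-7, 6); dropping signs (only squares matter) gives (7, 6); check 7² + 6² = 49 + 36 = 85 ✓.
  85 · 61 = 5185: from (7² + 6²)(5² + 6²), take (7·5 − 6·6, 7·6 + 6·5) = (35 − 36, 42 + 30) = (-1, 72); dropping signs (only squares matter) gives (1, 72); check 1² + 72² = 1 + 5184 = 5185 ✓.
  Scale by k = 2: (2·1, 2·72) = (2, 144).
Step 4: Order so x ≤ y and verify: 2² + 144² = 4 + 20736 = 20740 = n. ✓

n = 20740 = 2² + 144² (one valid representation with x ≤ y).


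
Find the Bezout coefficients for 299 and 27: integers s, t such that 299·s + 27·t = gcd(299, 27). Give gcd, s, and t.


Euclidean algorithm on (299, 27) — divide until remainder is 0:
  299 = 11 · 27 + 2
  27 = 13 · 2 + 1
  2 = 2 · 1 + 0
gcd(299, 27) = 1.
Track Bezout coefficients alongside the remainders: start with r₀ = 299 = a·1 + b·0 (s = 1, t = 0) and r₁ = 27 = a·0 + b·1 (s = 0, t = 1); each new remainder r_{k+1} = r_{k-1} − q_k·r_k inherits s_{k+1} = s_{k-1} − q_k·s_k, t_{k+1} = t_{k-1} − q_k·t_k, so r_k = a·s_k + b·t_k at every step:
  q = 11: r = 2, s = 1 − 11·0 = 1, t = 0 − 11·1 = -11  (check: 299·1 + 27·(-11) = 2)
  q = 13: r = 1, s = 0 − 13·1 = -13, t = 1 − 13·(-11) = 144  (check: 299·(-13) + 27·144 = 1)
The row with r = 1 (the gcd) gives the Bezout coefficients s = -13, t = 144.
Result: 299 · (-13) + 27 · (144) = 1.

gcd(299, 27) = 1; s = -13, t = 144 (check: 299·(-13) + 27·144 = 1).


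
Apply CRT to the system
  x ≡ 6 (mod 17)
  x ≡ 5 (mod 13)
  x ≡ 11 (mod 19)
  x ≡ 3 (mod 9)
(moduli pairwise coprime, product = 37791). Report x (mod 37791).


Product of moduli M = 17 · 13 · 19 · 9 = 37791.
Merge one congruence at a time:
  Start: x ≡ 6 (mod 17).
  Combine with x ≡ 5 (mod 13); new modulus lcm = 221.
    Write x = 6 + 17·t and substitute into x ≡ 5 (mod 13): 17·t ≡ 5 − 6 = -1 (mod 13).
    Reduce coefficients mod 13: 4·t ≡ 12 (mod 13).
    The inverse of 4 mod 13 is 10 (since 4·10 = 40 = 3·13 + 1), so t ≡ 10·12 = 120 ≡ 3 (mod 13).
    Then x = 6 + 17·3 = 57, valid modulo lcm(17, 13) = 221: x ≡ 57 (mod 221).
  Combine with x ≡ 11 (mod 19); new modulus lcm = 4199.
    Write x = 57 + 221·t and substitute into x ≡ 11 (mod 19): 221·t ≡ 11 − 57 = -46 (mod 19).
    Reduce coefficients mod 19: 12·t ≡ 11 (mod 19).
    The inverse of 12 mod 19 is 8 (since 12·8 = 96 = 5·19 + 1), so t ≡ 8·11 = 88 ≡ 12 (mod 19).
    Then x = 57 + 221·12 = 2709, valid modulo lcm(221, 19) = 4199: x ≡ 2709 (mod 4199).
  Combine with x ≡ 3 (mod 9); new modulus lcm = 37791.
    Write x = 2709 + 4199·t and substitute into x ≡ 3 (mod 9): 4199·t ≡ 3 − 2709 = -2706 (mod 9).
    Reduce coefficients mod 9: 5·t ≡ 3 (mod 9).
    The inverse of 5 mod 9 is 2 (since 5·2 = 10 = 1·9 + 1), so t ≡ 2·3 = 6 ≡ 6 (mod 9).
    Then x = 2709 + 4199·6 = 27903, valid modulo lcm(4199, 9) = 37791: x ≡ 27903 (mod 37791).
Verify against each original: 27903 mod 17 = 6, 27903 mod 13 = 5, 27903 mod 19 = 11, 27903 mod 9 = 3.

x ≡ 27903 (mod 37791).


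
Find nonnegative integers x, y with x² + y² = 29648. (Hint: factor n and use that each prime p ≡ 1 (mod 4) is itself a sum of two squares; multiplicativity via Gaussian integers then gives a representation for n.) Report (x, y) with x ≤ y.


Step 1: Factor n = 29648 = 2^4 · 17 · 109.
Step 2: Check the mod-4 condition on each prime factor: 2 = 2 (special); 17 ≡ 1 (mod 4), exponent 1; 109 ≡ 1 (mod 4), exponent 1.
All primes ≡ 3 (mod 4) appear to even exponent (or don't appear), so by the two-squares theorem n IS expressible as a sum of two squares.
Step 3: Build a representation. Group n = k² · m with k = 4 and m = 17 · 109 = 1853 (a product of primes ≡ 1 (mod 4)); a representation of m scales to one of n via (k·x)² + (k·y)² = k²(x² + y²). Each prime p ≡ 1 (mod 4) is itself a sum of two squares; find a² by testing p − a² for a perfect square:
  17: 17 − 1² = 16 = 4² ⇒ 17 = 1² + 4².
  109: 109 − 1² = 108, 109 − 2² = 105, 109 − 3² = 100 = 10² ⇒ 109 = 3² + 10².
  Combine using the Brahmagupta–Fibonacci identity (a² + b²)(c² + d²) = (ac − bd)² + (ad + bc)² = (ac + bd)² + (ad − bc)²:
  17 · 109 = 1853: from (1² + 4²)(3² + 10²), take (1·3 − 4·10, 1·10 + 4·3) = (3 − 40, 10 + 12) = (-37, 22); dropping signs (only squares matter) gives (37, 22); check 37² + 22² = 1369 + 484 = 1853 ✓.
  Scale by k = 4: (4·37, 4·22) = (148, 88).
Step 4: Order so x ≤ y and verify: 88² + 148² = 7744 + 21904 = 29648 = n. ✓

n = 29648 = 88² + 148² (one valid representation with x ≤ y).


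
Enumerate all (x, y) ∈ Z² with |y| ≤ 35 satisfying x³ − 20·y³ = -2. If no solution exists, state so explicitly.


The equation is x³ - 20y³ = -2. For fixed y, x³ = 20·y³ − 2, so a solution requires the RHS to be a perfect cube.
Strategy: iterate y from -35 to 35, compute RHS = 20·y³ − 2, and check whether it is a (positive or negative) perfect cube.
Check small values of y:
  y = 0: RHS = -2 is not a perfect cube.
  y = 1: RHS = 18 is not a perfect cube.
  y = -1: RHS = -22 is not a perfect cube.
  y = 2: RHS = 158 is not a perfect cube.
  y = -2: RHS = -162 is not a perfect cube.
  y = 3: RHS = 538 is not a perfect cube.
  y = -3: RHS = -542 is not a perfect cube.
Continuing the search up to |y| = 35 finds no solutions either.
No (x, y) in the scanned range satisfies the equation.

No integer solutions with |y| ≤ 35.


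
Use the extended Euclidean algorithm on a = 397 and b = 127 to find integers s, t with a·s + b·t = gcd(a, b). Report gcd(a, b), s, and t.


Euclidean algorithm on (397, 127) — divide until remainder is 0:
  397 = 3 · 127 + 16
  127 = 7 · 16 + 15
  16 = 1 · 15 + 1
  15 = 15 · 1 + 0
gcd(397, 127) = 1.
Track Bezout coefficients alongside the remainders: start with r₀ = 397 = a·1 + b·0 (s = 1, t = 0) and r₁ = 127 = a·0 + b·1 (s = 0, t = 1); each new remainder r_{k+1} = r_{k-1} − q_k·r_k inherits s_{k+1} = s_{k-1} − q_k·s_k, t_{k+1} = t_{k-1} − q_k·t_k, so r_k = a·s_k + b·t_k at every step:
  q = 3: r = 16, s = 1 − 3·0 = 1, t = 0 − 3·1 = -3  (check: 397·1 + 127·(-3) = 16)
  q = 7: r = 15, s = 0 − 7·1 = -7, t = 1 − 7·(-3) = 22  (check: 397·(-7) + 127·22 = 15)
  q = 1: r = 1, s = 1 − 1·(-7) = 8, t = -3 − 1·22 = -25  (check: 397·8 + 127·(-25) = 1)
The row with r = 1 (the gcd) gives the Bezout coefficients s = 8, t = -25.
Result: 397 · (8) + 127 · (-25) = 1.

gcd(397, 127) = 1; s = 8, t = -25 (check: 397·8 + 127·(-25) = 1).


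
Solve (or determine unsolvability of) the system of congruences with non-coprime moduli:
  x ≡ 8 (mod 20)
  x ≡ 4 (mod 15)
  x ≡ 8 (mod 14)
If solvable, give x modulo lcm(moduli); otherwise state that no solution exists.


Moduli 20, 15, 14 are not pairwise coprime, so CRT works modulo lcm(m_i) when all pairwise compatibility conditions hold.
Pairwise compatibility: gcd(m_i, m_j) must divide a_i - a_j for every pair.
Merge one congruence at a time:
  Start: x ≡ 8 (mod 20).
  Combine with x ≡ 4 (mod 15): gcd(20, 15) = 5, and 4 - 8 = -4 is NOT divisible by 5.
    ⇒ system is inconsistent (no integer solution).

No solution (the system is inconsistent).


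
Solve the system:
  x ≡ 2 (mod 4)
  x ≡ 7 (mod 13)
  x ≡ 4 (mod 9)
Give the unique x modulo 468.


Moduli 4, 13, 9 are pairwise coprime; by CRT there is a unique solution modulo M = 4 · 13 · 9 = 468.
Solve pairwise, accumulating the modulus:
  Start with x ≡ 2 (mod 4).
  Combine with x ≡ 7 (mod 13): since gcd(4, 13) = 1, we get a unique residue mod 52.
    Write x = 2 + 4·t and substitute into x ≡ 7 (mod 13): 4·t ≡ 7 − 2 = 5 (mod 13).
    The inverse of 4 mod 13 is 10 (since 4·10 = 40 = 3·13 + 1), so t ≡ 10·5 = 50 ≡ 11 (mod 13).
    Then x = 2 + 4·11 = 46, valid modulo lcm(4, 13) = 52: x ≡ 46 (mod 52).
  Combine with x ≡ 4 (mod 9): since gcd(52, 9) = 1, we get a unique residue mod 468.
    Write x = 46 + 52·t and substitute into x ≡ 4 (mod 9): 52·t ≡ 4 − 46 = -42 (mod 9).
    Reduce coefficients mod 9: 7·t ≡ 3 (mod 9).
    The inverse of 7 mod 9 is 4 (since 7·4 = 28 = 3·9 + 1), so t ≡ 4·3 = 12 ≡ 3 (mod 9).
    Then x = 46 + 52·3 = 202, valid modulo lcm(52, 9) = 468: x ≡ 202 (mod 468).
Verify: 202 mod 4 = 2 ✓, 202 mod 13 = 7 ✓, 202 mod 9 = 4 ✓.

x ≡ 202 (mod 468).


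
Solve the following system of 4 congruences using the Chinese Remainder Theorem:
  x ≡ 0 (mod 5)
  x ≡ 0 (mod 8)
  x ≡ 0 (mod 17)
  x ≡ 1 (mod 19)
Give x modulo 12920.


Product of moduli M = 5 · 8 · 17 · 19 = 12920.
Merge one congruence at a time:
  Start: x ≡ 0 (mod 5).
  Combine with x ≡ 0 (mod 8); new modulus lcm = 40.
    Write x = 0 + 5·t and substitute into x ≡ 0 (mod 8): 5·t ≡ 0 − 0 = 0 (mod 8).
    The inverse of 5 mod 8 is 5 (since 5·5 = 25 = 3·8 + 1), so t ≡ 5·0 = 0 ≡ 0 (mod 8).
    Then x = 0 + 5·0 = 0, valid modulo lcm(5, 8) = 40: x ≡ 0 (mod 40).
  Combine with x ≡ 0 (mod 17); new modulus lcm = 680.
    Write x = 0 + 40·t and substitute into x ≡ 0 (mod 17): 40·t ≡ 0 − 0 = 0 (mod 17).
    Reduce coefficients mod 17: 6·t ≡ 0 (mod 17).
    The inverse of 6 mod 17 is 3 (since 6·3 = 18 = 1·17 + 1), so t ≡ 3·0 = 0 ≡ 0 (mod 17).
    Then x = 0 + 40·0 = 0, valid modulo lcm(40, 17) = 680: x ≡ 0 (mod 680).
  Combine with x ≡ 1 (mod 19); new modulus lcm = 12920.
    Write x = 0 + 680·t and substitute into x ≡ 1 (mod 19): 680·t ≡ 1 − 0 = 1 (mod 19).
    Reduce coefficients mod 19: 15·t ≡ 1 (mod 19).
    The inverse of 15 mod 19 is 14 (since 15·14 = 210 = 11·19 + 1), so t ≡ 14·1 = 14 ≡ 14 (mod 19).
    Then x = 0 + 680·14 = 9520, valid modulo lcm(680, 19) = 12920: x ≡ 9520 (mod 12920).
Verify against each original: 9520 mod 5 = 0, 9520 mod 8 = 0, 9520 mod 17 = 0, 9520 mod 19 = 1.

x ≡ 9520 (mod 12920).


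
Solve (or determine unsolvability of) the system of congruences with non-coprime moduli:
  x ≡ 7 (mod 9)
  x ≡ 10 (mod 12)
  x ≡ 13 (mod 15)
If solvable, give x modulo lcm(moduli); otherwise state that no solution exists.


Moduli 9, 12, 15 are not pairwise coprime, so CRT works modulo lcm(m_i) when all pairwise compatibility conditions hold.
Pairwise compatibility: gcd(m_i, m_j) must divide a_i - a_j for every pair.
Merge one congruence at a time:
  Start: x ≡ 7 (mod 9).
  Combine with x ≡ 10 (mod 12): gcd(9, 12) = 3; 10 - 7 = 3, which IS divisible by 3, so compatible.
    Write x = 7 + 9·t and substitute into x ≡ 10 (mod 12): 9·t ≡ 10 − 7 = 3 (mod 12).
    Divide the congruence (and modulus) by g = 3: 3·t ≡ 1 (mod 4).
    The inverse of 3 mod 4 is 3 (since 3·3 = 9 = 2·4 + 1), so t ≡ 3·1 = 3 ≡ 3 (mod 4).
    Then x = 7 + 9·3 = 34, valid modulo lcm(9, 12) = 36: x ≡ 34 (mod 36).
  Combine with x ≡ 13 (mod 15): gcd(36, 15) = 3; 13 - 34 = -21, which IS divisible by 3, so compatible.
    Write x = 34 + 36·t and substitute into x ≡ 13 (mod 15): 36·t ≡ 13 − 34 = -21 (mod 15).
    Divide the congruence (and modulus) by g = 3: 12·t ≡ -7 (mod 5).
    Reduce coefficients mod 5: 2·t ≡ 3 (mod 5).
    The inverse of 2 mod 5 is 3 (since 2·3 = 6 = 1·5 + 1), so t ≡ 3·3 = 9 ≡ 4 (mod 5).
    Then x = 34 + 36·4 = 178, valid modulo lcm(36, 15) = 180: x ≡ 178 (mod 180).
Verify: 178 mod 9 = 7, 178 mod 12 = 10, 178 mod 15 = 13.

x ≡ 178 (mod 180).


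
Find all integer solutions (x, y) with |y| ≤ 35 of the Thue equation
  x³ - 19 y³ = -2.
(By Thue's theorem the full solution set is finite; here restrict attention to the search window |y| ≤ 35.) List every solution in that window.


The equation is x³ - 19y³ = -2. For fixed y, x³ = 19·y³ − 2, so a solution requires the RHS to be a perfect cube.
Strategy: iterate y from -35 to 35, compute RHS = 19·y³ − 2, and check whether it is a (positive or negative) perfect cube.
Check small values of y:
  y = 0: RHS = -2 is not a perfect cube.
  y = 1: RHS = 17 is not a perfect cube.
  y = -1: RHS = -21 is not a perfect cube.
  y = 2: RHS = 150 is not a perfect cube.
  y = -2: RHS = -154 is not a perfect cube.
  y = 3: RHS = 511 is not a perfect cube.
  y = -3: RHS = -515 is not a perfect cube.
Continuing the search up to |y| = 35 finds no solutions either.
No (x, y) in the scanned range satisfies the equation.

No integer solutions with |y| ≤ 35.


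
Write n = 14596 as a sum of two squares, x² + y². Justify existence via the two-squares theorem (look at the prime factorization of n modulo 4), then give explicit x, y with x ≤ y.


Step 1: Factor n = 14596 = 2^2 · 41 · 89.
Step 2: Check the mod-4 condition on each prime factor: 2 = 2 (special); 41 ≡ 1 (mod 4), exponent 1; 89 ≡ 1 (mod 4), exponent 1.
All primes ≡ 3 (mod 4) appear to even exponent (or don't appear), so by the two-squares theorem n IS expressible as a sum of two squares.
Step 3: Build a representation. Group n = k² · m with k = 2 and m = 41 · 89 = 3649 (a product of primes ≡ 1 (mod 4)); a representation of m scales to one of n via (k·x)² + (k·y)² = k²(x² + y²). Each prime p ≡ 1 (mod 4) is itself a sum of two squares; find a² by testing p − a² for a perfect square:
  41: 41 − 1² = 40, 41 − 2² = 37, 41 − 3² = 32, 41 − 4² = 25 = 5² ⇒ 41 = 4² + 5².
  89: 89 − 1² = 88, 89 − 2² = 85, 89 − 3² = 80, 89 − 4² = 73, 89 − 5² = 64 = 8² ⇒ 89 = 5² + 8².
  Combine using the Brahmagupta–Fibonacci identity (a² + b²)(c² + d²) = (ac − bd)² + (ad + bc)² = (ac + bd)² + (ad − bc)²:
  41 · 89 = 3649: from (4² + 5²)(5² + 8²), take (4·5 − 5·8, 4·8 + 5·5) = (20 − 40, 32 + 25) = (-20, 57); dropping signs (only squares matter) gives (20, 57); check 20² + 57² = 400 + 3249 = 3649 ✓.
  Scale by k = 2: (2·20, 2·57) = (40, 114).
Step 4: Order so x ≤ y and verify: 40² + 114² = 1600 + 12996 = 14596 = n. ✓

n = 14596 = 40² + 114² (one valid representation with x ≤ y).


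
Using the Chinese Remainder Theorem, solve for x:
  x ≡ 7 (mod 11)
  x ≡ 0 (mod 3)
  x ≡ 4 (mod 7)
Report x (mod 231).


Moduli 11, 3, 7 are pairwise coprime; by CRT there is a unique solution modulo M = 11 · 3 · 7 = 231.
Solve pairwise, accumulating the modulus:
  Start with x ≡ 7 (mod 11).
  Combine with x ≡ 0 (mod 3): since gcd(11, 3) = 1, we get a unique residue mod 33.
    Write x = 7 + 11·t and substitute into x ≡ 0 (mod 3): 11·t ≡ 0 − 7 = -7 (mod 3).
    Reduce coefficients mod 3: 2·t ≡ 2 (mod 3).
    The inverse of 2 mod 3 is 2 (since 2·2 = 4 = 1·3 + 1), so t ≡ 2·2 = 4 ≡ 1 (mod 3).
    Then x = 7 + 11·1 = 18, valid modulo lcm(11, 3) = 33: x ≡ 18 (mod 33).
  Combine with x ≡ 4 (mod 7): since gcd(33, 7) = 1, we get a unique residue mod 231.
    Write x = 18 + 33·t and substitute into x ≡ 4 (mod 7): 33·t ≡ 4 − 18 = -14 (mod 7).
    Reduce coefficients mod 7: 5·t ≡ 0 (mod 7).
    The inverse of 5 mod 7 is 3 (since 5·3 = 15 = 2·7 + 1), so t ≡ 3·0 = 0 ≡ 0 (mod 7).
    Then x = 18 + 33·0 = 18, valid modulo lcm(33, 7) = 231: x ≡ 18 (mod 231).
Verify: 18 mod 11 = 7 ✓, 18 mod 3 = 0 ✓, 18 mod 7 = 4 ✓.

x ≡ 18 (mod 231).


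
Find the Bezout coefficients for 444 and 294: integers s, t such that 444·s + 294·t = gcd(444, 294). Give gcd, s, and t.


Euclidean algorithm on (444, 294) — divide until remainder is 0:
  444 = 1 · 294 + 150
  294 = 1 · 150 + 144
  150 = 1 · 144 + 6
  144 = 24 · 6 + 0
gcd(444, 294) = 6.
Track Bezout coefficients alongside the remainders: start with r₀ = 444 = a·1 + b·0 (s = 1, t = 0) and r₁ = 294 = a·0 + b·1 (s = 0, t = 1); each new remainder r_{k+1} = r_{k-1} − q_k·r_k inherits s_{k+1} = s_{k-1} − q_k·s_k, t_{k+1} = t_{k-1} − q_k·t_k, so r_k = a·s_k + b·t_k at every step:
  q = 1: r = 150, s = 1 − 1·0 = 1, t = 0 − 1·1 = -1  (check: 444·1 + 294·(-1) = 150)
  q = 1: r = 144, s = 0 − 1·1 = -1, t = 1 − 1·(-1) = 2  (check: 444·(-1) + 294·2 = 144)
  q = 1: r = 6, s = 1 − 1·(-1) = 2, t = -1 − 1·2 = -3  (check: 444·2 + 294·(-3) = 6)
The row with r = 6 (the gcd) gives the Bezout coefficients s = 2, t = -3.
Result: 444 · (2) + 294 · (-3) = 6.

gcd(444, 294) = 6; s = 2, t = -3 (check: 444·2 + 294·(-3) = 6).


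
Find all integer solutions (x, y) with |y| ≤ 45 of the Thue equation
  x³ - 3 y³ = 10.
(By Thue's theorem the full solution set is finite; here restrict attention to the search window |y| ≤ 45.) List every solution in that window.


The equation is x³ - 3y³ = 10. For fixed y, x³ = 3·y³ + 10, so a solution requires the RHS to be a perfect cube.
Strategy: iterate y from -45 to 45, compute RHS = 3·y³ + 10, and check whether it is a (positive or negative) perfect cube.
Check small values of y:
  y = 0: RHS = 10 is not a perfect cube.
  y = 1: RHS = 13 is not a perfect cube.
  y = -1: RHS = 7 is not a perfect cube.
  y = 2: RHS = 34 is not a perfect cube.
  y = -2: RHS = -14 is not a perfect cube.
  y = 3: RHS = 91 is not a perfect cube.
  y = -3: RHS = -71 is not a perfect cube.
Continuing, at y = 9: RHS = 2197 = (13)³ ⇒ x = 13 works.
Searching the remaining y in |y| ≤ 45 finds no further solutions.
Collected solutions: (13, 9).

Solutions (with |y| ≤ 45): (13, 9).


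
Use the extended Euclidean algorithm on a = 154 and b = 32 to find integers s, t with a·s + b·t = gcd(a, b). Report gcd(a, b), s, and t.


Euclidean algorithm on (154, 32) — divide until remainder is 0:
  154 = 4 · 32 + 26
  32 = 1 · 26 + 6
  26 = 4 · 6 + 2
  6 = 3 · 2 + 0
gcd(154, 32) = 2.
Track Bezout coefficients alongside the remainders: start with r₀ = 154 = a·1 + b·0 (s = 1, t = 0) and r₁ = 32 = a·0 + b·1 (s = 0, t = 1); each new remainder r_{k+1} = r_{k-1} − q_k·r_k inherits s_{k+1} = s_{k-1} − q_k·s_k, t_{k+1} = t_{k-1} − q_k·t_k, so r_k = a·s_k + b·t_k at every step:
  q = 4: r = 26, s = 1 − 4·0 = 1, t = 0 − 4·1 = -4  (check: 154·1 + 32·(-4) = 26)
  q = 1: r = 6, s = 0 − 1·1 = -1, t = 1 − 1·(-4) = 5  (check: 154·(-1) + 32·5 = 6)
  q = 4: r = 2, s = 1 − 4·(-1) = 5, t = -4 − 4·5 = -24  (check: 154·5 + 32·(-24) = 2)
The row with r = 2 (the gcd) gives the Bezout coefficients s = 5, t = -24.
Result: 154 · (5) + 32 · (-24) = 2.

gcd(154, 32) = 2; s = 5, t = -24 (check: 154·5 + 32·(-24) = 2).


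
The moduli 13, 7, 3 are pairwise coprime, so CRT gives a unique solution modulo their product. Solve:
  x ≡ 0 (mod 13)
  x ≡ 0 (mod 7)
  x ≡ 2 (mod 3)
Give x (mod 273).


Moduli 13, 7, 3 are pairwise coprime; by CRT there is a unique solution modulo M = 13 · 7 · 3 = 273.
Solve pairwise, accumulating the modulus:
  Start with x ≡ 0 (mod 13).
  Combine with x ≡ 0 (mod 7): since gcd(13, 7) = 1, we get a unique residue mod 91.
    Write x = 0 + 13·t and substitute into x ≡ 0 (mod 7): 13·t ≡ 0 − 0 = 0 (mod 7).
    Reduce coefficients mod 7: 6·t ≡ 0 (mod 7).
    The inverse of 6 mod 7 is 6 (since 6·6 = 36 = 5·7 + 1), so t ≡ 6·0 = 0 ≡ 0 (mod 7).
    Then x = 0 + 13·0 = 0, valid modulo lcm(13, 7) = 91: x ≡ 0 (mod 91).
  Combine with x ≡ 2 (mod 3): since gcd(91, 3) = 1, we get a unique residue mod 273.
    Write x = 0 + 91·t and substitute into x ≡ 2 (mod 3): 91·t ≡ 2 − 0 = 2 (mod 3).
    Reduce coefficients mod 3: 1·t ≡ 2 (mod 3).
    So t ≡ 2 (mod 3).
    Then x = 0 + 91·2 = 182, valid modulo lcm(91, 3) = 273: x ≡ 182 (mod 273).
Verify: 182 mod 13 = 0 ✓, 182 mod 7 = 0 ✓, 182 mod 3 = 2 ✓.

x ≡ 182 (mod 273).


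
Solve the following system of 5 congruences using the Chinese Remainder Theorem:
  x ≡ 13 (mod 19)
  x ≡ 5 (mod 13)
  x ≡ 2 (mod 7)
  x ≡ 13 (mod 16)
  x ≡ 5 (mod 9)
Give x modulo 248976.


Product of moduli M = 19 · 13 · 7 · 16 · 9 = 248976.
Merge one congruence at a time:
  Start: x ≡ 13 (mod 19).
  Combine with x ≡ 5 (mod 13); new modulus lcm = 247.
    Write x = 13 + 19·t and substitute into x ≡ 5 (mod 13): 19·t ≡ 5 − 13 = -8 (mod 13).
    Reduce coefficients mod 13: 6·t ≡ 5 (mod 13).
    The inverse of 6 mod 13 is 11 (since 6·11 = 66 = 5·13 + 1), so t ≡ 11·5 = 55 ≡ 3 (mod 13).
    Then x = 13 + 19·3 = 70, valid modulo lcm(19, 13) = 247: x ≡ 70 (mod 247).
  Combine with x ≡ 2 (mod 7); new modulus lcm = 1729.
    Write x = 70 + 247·t and substitute into x ≡ 2 (mod 7): 247·t ≡ 2 − 70 = -68 (mod 7).
    Reduce coefficients mod 7: 2·t ≡ 2 (mod 7).
    The inverse of 2 mod 7 is 4 (since 2·4 = 8 = 1·7 + 1), so t ≡ 4·2 = 8 ≡ 1 (mod 7).
    Then x = 70 + 247·1 = 317, valid modulo lcm(247, 7) = 1729: x ≡ 317 (mod 1729).
  Combine with x ≡ 13 (mod 16); new modulus lcm = 27664.
    Write x = 317 + 1729·t and substitute into x ≡ 13 (mod 16): 1729·t ≡ 13 − 317 = -304 (mod 16).
    Reduce coefficients mod 16: 1·t ≡ 0 (mod 16).
    So t ≡ 0 (mod 16).
    Then x = 317 + 1729·0 = 317, valid modulo lcm(1729, 16) = 27664: x ≡ 317 (mod 27664).
  Combine with x ≡ 5 (mod 9); new modulus lcm = 248976.
    Write x = 317 + 27664·t and substitute into x ≡ 5 (mod 9): 27664·t ≡ 5 − 317 = -312 (mod 9).
    Reduce coefficients mod 9: 7·t ≡ 3 (mod 9).
    The inverse of 7 mod 9 is 4 (since 7·4 = 28 = 3·9 + 1), so t ≡ 4·3 = 12 ≡ 3 (mod 9).
    Then x = 317 + 27664·3 = 83309, valid modulo lcm(27664, 9) = 248976: x ≡ 83309 (mod 248976).
Verify against each original: 83309 mod 19 = 13, 83309 mod 13 = 5, 83309 mod 7 = 2, 83309 mod 16 = 13, 83309 mod 9 = 5.

x ≡ 83309 (mod 248976).


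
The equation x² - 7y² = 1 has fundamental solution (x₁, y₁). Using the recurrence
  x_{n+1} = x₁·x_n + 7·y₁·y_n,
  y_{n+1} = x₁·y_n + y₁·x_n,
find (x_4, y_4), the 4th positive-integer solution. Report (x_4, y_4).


Step 1: Find the fundamental solution (x₁, y₁) of x² - 7y² = 1.
  Expand √7 as a continued fraction. a₀ = ⌊√7⌋ = 2; iterate m_{k+1} = d_k·a_k − m_k, d_{k+1} = (7 − m_{k+1}²)/d_k, a_{k+1} = ⌊(a₀ + m_{k+1})/d_{k+1}⌋ (starting m₀ = 0, d₀ = 1), with convergents p_k = a_k·p_{k-1} + p_{k-2}, q_k = a_k·q_{k-1} + q_{k-2} (p₋₁ = 1, q₋₁ = 0):
  k = 0: a₀ = 2; p₀/q₀ = 2/1; p₀² − 7·q₀² = 4 − 7 = -3.
  k = 1: m = 2, d = 3, a = ⌊(2 + 2)/3⌋ = 1; p/q = (1·2 + 1)/(1·1 + 0) = 3/1; p² − 7·q² = 9 − 7 = 2.
  k = 2: m = 1, d = 2, a = ⌊(2 + 1)/2⌋ = 1; p/q = (1·3 + 2)/(1·1 + 1) = 5/2; p² − 7·q² = 25 − 28 = -3.
  k = 3: m = 1, d = 3, a = ⌊(2 + 1)/3⌋ = 1; p/q = (1·5 + 3)/(1·2 + 1) = 8/3; p² − 7·q² = 64 − 63 = 1.
  The first convergent with p² − 7·q² = 1 gives the fundamental solution (x₁, y₁) = (8, 3).
Step 2: Apply the recurrence (x_{n+1}, y_{n+1}) = (x₁x_n + 7y₁y_n, x₁y_n + y₁x_n) repeatedly.
  From (x_1, y_1) = (8, 3): x_2 = 8·8 + 7·3·3 = 127; y_2 = 8·3 + 3·8 = 48.
  From (x_2, y_2) = (127, 48): x_3 = 8·127 + 7·3·48 = 2024; y_3 = 8·48 + 3·127 = 765.
  From (x_3, y_3) = (2024, 765): x_4 = 8·2024 + 7·3·765 = 32257; y_4 = 8·765 + 3·2024 = 12192.
Step 3: Verify x_4² - 7·y_4² = 1040514049 - 1040514048 = 1 (should be 1). ✓

(x_1, y_1) = (8, 3); (x_4, y_4) = (32257, 12192).


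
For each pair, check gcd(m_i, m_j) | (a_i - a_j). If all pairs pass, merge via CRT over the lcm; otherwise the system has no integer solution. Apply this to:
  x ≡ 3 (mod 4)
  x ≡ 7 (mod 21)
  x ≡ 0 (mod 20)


Moduli 4, 21, 20 are not pairwise coprime, so CRT works modulo lcm(m_i) when all pairwise compatibility conditions hold.
Pairwise compatibility: gcd(m_i, m_j) must divide a_i - a_j for every pair.
Merge one congruence at a time:
  Start: x ≡ 3 (mod 4).
  Combine with x ≡ 7 (mod 21): gcd(4, 21) = 1; 7 - 3 = 4, which IS divisible by 1, so compatible.
    Write x = 3 + 4·t and substitute into x ≡ 7 (mod 21): 4·t ≡ 7 − 3 = 4 (mod 21).
    The inverse of 4 mod 21 is 16 (since 4·16 = 64 = 3·21 + 1), so t ≡ 16·4 = 64 ≡ 1 (mod 21).
    Then x = 3 + 4·1 = 7, valid modulo lcm(4, 21) = 84: x ≡ 7 (mod 84).
  Combine with x ≡ 0 (mod 20): gcd(84, 20) = 4, and 0 - 7 = -7 is NOT divisible by 4.
    ⇒ system is inconsistent (no integer solution).

No solution (the system is inconsistent).
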